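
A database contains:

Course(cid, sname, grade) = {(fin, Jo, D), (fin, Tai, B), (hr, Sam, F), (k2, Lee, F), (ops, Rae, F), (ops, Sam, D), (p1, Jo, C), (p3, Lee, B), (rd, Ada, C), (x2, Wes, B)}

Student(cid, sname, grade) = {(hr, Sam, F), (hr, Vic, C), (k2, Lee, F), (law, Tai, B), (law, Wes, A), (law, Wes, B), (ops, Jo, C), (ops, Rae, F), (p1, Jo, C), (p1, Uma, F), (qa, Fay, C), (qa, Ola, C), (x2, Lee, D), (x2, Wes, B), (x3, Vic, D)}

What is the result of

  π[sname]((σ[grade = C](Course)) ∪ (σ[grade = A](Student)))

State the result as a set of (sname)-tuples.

{Ada, Jo, Wes}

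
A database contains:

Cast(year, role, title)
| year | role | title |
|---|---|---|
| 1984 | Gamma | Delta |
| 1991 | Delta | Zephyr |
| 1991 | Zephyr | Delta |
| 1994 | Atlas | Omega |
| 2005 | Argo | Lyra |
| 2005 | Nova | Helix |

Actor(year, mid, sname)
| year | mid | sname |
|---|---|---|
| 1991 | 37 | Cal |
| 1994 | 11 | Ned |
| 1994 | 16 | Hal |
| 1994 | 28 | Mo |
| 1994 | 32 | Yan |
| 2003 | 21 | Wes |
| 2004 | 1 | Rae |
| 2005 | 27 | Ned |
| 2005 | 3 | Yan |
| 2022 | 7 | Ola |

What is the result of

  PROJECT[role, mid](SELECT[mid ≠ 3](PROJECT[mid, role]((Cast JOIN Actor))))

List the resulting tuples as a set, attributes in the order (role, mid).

{(Argo, 27), (Atlas, 11), (Atlas, 16), (Atlas, 28), (Atlas, 32), (Delta, 37), (Nova, 27), (Zephyr, 37)}

Joining Cast and Actor on year yields {(1991, Delta, Zephyr, 37, Cal), (1991, Zephyr, Delta, 37, Cal), (1994, Atlas, Omega, 11, Ned), (1994, Atlas, Omega, 16, Hal), (1994, Atlas, Omega, 28, Mo), (1994, Atlas, Omega, 32, Yan), (2005, Argo, Lyra, 27, Ned), (2005, Argo, Lyra, 3, Yan), (2005, Nova, Helix, 27, Ned), (2005, Nova, Helix, 3, Yan)}.
π_{mid, role} gives {(11, Atlas), (16, Atlas), (27, Argo), (27, Nova), (28, Atlas), (3, Argo), (3, Nova), (32, Atlas), (37, Delta), (37, Zephyr)}.
Selection mid ≠ 3: {(11, Atlas), (16, Atlas), (27, Argo), (27, Nova), (28, Atlas), (32, Atlas), (37, Delta), (37, Zephyr)}
π_{role, mid} gives {(Argo, 27), (Atlas, 11), (Atlas, 16), (Atlas, 28), (Atlas, 32), (Delta, 37), (Nova, 27), (Zephyr, 37)}.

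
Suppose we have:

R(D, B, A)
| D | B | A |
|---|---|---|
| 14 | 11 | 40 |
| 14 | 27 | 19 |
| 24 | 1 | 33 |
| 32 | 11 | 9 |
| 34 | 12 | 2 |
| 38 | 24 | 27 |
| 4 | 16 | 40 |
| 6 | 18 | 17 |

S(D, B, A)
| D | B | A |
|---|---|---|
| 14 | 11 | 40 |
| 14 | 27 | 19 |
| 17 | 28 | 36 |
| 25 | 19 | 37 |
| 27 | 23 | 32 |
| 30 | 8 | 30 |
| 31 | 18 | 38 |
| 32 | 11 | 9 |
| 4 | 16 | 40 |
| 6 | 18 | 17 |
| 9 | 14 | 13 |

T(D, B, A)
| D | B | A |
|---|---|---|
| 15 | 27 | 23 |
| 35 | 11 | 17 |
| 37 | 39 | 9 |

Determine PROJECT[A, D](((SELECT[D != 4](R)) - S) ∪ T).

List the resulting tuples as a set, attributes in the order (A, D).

{(17, 35), (2, 34), (23, 15), (27, 38), (33, 24), (9, 37)}

σ[D != 4]: keep tuples satisfying D != 4 → {(14, 11, 40), (14, 27, 19), (24, 1, 33), (32, 11, 9), (34, 12, 2), (38, 24, 27), (6, 18, 17)}
Taking the difference: {(24, 1, 33), (34, 12, 2), (38, 24, 27)}
Taking the union: {(15, 27, 23), (24, 1, 33), (34, 12, 2), (35, 11, 17), (37, 39, 9), (38, 24, 27)}
Projecting to A, D: {(17, 35), (2, 34), (23, 15), (27, 38), (33, 24), (9, 37)}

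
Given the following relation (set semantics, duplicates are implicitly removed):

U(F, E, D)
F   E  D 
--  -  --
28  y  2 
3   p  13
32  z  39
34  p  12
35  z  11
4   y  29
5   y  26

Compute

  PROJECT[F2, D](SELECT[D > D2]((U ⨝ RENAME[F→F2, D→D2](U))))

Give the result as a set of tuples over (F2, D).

ρ[F→F2, D→D2]: schema becomes (F2, E, D2); tuples unchanged.
U ⋈ RENAME[F→F2, D→D2](U) (natural join on E): {(28, y, 2, 28, 2), (28, y, 2, 4, 29), (28, y, 2, 5, 26), (3, p, 13, 3, 13), (3, p, 13, 34, 12), (32, z, 39, 32, 39), (32, z, 39, 35, 11), (34, p, 12, 3, 13), (34, p, 12, 34, 12), (35, z, 11, 32, 39), (35, z, 11, 35, 11), (4, y, 29, 28, 2), (4, y, 29, 4, 29), (4, y, 29, 5, 26), (5, y, 26, 28, 2), (5, y, 26, 4, 29), (5, y, 26, 5, 26)}
σ[D > D2]: keep tuples satisfying D > D2 → {(3, p, 13, 34, 12), (32, z, 39, 35, 11), (4, y, 29, 28, 2), (4, y, 29, 5, 26), (5, y, 26, 28, 2)}
π[F2, D]: project onto (F2, D) → {(28, 26), (28, 29), (34, 13), (35, 39), (5, 29)}

{(28, 26), (28, 29), (34, 13), (35, 39), (5, 29)}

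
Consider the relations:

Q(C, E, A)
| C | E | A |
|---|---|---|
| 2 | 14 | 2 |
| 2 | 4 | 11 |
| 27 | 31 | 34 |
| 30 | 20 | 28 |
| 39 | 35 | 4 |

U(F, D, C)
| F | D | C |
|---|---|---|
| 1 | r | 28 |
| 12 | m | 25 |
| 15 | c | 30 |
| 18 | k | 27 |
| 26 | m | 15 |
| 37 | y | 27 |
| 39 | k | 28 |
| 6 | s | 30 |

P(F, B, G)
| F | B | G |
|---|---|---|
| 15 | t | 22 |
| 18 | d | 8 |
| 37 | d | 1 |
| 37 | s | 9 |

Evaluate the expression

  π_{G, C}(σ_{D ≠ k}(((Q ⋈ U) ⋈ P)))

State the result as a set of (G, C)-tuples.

Natural join on C: {(27, 31, 34, 18, k), (27, 31, 34, 37, y), (30, 20, 28, 15, c), (30, 20, 28, 6, s)}
Natural join on F: {(27, 31, 34, 18, k, d, 8), (27, 31, 34, 37, y, d, 1), (27, 31, 34, 37, y, s, 9), (30, 20, 28, 15, c, t, 22)}
Selection D ≠ k: {(27, 31, 34, 37, y, d, 1), (27, 31, 34, 37, y, s, 9), (30, 20, 28, 15, c, t, 22)}
Keep only column(s) G, C: {(1, 27), (22, 30), (9, 27)}

{(1, 27), (22, 30), (9, 27)}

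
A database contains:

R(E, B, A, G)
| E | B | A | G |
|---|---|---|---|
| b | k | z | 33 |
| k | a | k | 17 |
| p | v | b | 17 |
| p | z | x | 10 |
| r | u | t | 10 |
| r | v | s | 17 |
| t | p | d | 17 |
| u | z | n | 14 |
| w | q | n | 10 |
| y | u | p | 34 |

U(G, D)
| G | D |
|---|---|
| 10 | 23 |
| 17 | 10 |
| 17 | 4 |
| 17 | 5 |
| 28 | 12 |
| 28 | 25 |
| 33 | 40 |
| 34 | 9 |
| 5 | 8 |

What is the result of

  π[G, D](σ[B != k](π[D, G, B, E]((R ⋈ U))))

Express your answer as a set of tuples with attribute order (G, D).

R ⋈ U (natural join on G): {(b, k, z, 33, 40), (k, a, k, 17, 10), (k, a, k, 17, 4), (k, a, k, 17, 5), (p, v, b, 17, 10), (p, v, b, 17, 4), (p, v, b, 17, 5), (p, z, x, 10, 23), (r, u, t, 10, 23), (r, v, s, 17, 10), (r, v, s, 17, 4), (r, v, s, 17, 5), (t, p, d, 17, 10), (t, p, d, 17, 4), (t, p, d, 17, 5), (w, q, n, 10, 23), (y, u, p, 34, 9)}
Keep only column(s) D, G, B, E: {(10, 17, a, k), (10, 17, p, t), (10, 17, v, p), (10, 17, v, r), (23, 10, q, w), (23, 10, u, r), (23, 10, z, p), (4, 17, a, k), (4, 17, p, t), (4, 17, v, p), (4, 17, v, r), (40, 33, k, b), (5, 17, a, k), (5, 17, p, t), (5, 17, v, p), (5, 17, v, r), (9, 34, u, y)}
Apply σ_{B != k}; surviving tuples: {(10, 17, a, k), (10, 17, p, t), (10, 17, v, p), (10, 17, v, r), (23, 10, q, w), (23, 10, u, r), (23, 10, z, p), (4, 17, a, k), (4, 17, p, t), (4, 17, v, p), (4, 17, v, r), (5, 17, a, k), (5, 17, p, t), (5, 17, v, p), (5, 17, v, r), (9, 34, u, y)}
Keep only column(s) G, D (11 duplicate(s) eliminated): {(10, 23), (17, 10), (17, 4), (17, 5), (34, 9)}

{(10, 23), (17, 10), (17, 4), (17, 5), (34, 9)}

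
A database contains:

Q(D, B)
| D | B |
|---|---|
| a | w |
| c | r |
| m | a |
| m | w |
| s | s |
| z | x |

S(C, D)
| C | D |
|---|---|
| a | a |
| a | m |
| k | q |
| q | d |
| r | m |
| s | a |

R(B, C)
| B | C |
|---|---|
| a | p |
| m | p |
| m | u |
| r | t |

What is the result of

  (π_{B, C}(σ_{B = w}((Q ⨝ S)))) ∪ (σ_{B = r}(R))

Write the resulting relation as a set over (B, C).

Joining Q and S on D yields {(a, w, a), (a, w, s), (m, a, a), (m, a, r), (m, w, a), (m, w, r)}.
Apply σ_{B = w}; surviving tuples: {(a, w, a), (a, w, s), (m, w, a), (m, w, r)}
Projecting to B, C (1 duplicate(s) eliminated): {(w, a), (w, r), (w, s)}
Apply σ_{B = r}; surviving tuples: {(r, t)}
Set union of the two operands is {(r, t), (w, a), (w, r), (w, s)}.

{(r, t), (w, a), (w, r), (w, s)}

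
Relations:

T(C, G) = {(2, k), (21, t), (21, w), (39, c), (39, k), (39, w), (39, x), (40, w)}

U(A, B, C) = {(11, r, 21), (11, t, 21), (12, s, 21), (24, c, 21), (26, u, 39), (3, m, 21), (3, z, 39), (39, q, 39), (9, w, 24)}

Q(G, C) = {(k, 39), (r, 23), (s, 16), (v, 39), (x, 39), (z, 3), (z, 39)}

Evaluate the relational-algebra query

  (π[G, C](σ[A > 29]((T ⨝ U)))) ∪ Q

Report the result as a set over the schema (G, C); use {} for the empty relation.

{(c, 39), (k, 39), (r, 23), (s, 16), (v, 39), (w, 39), (x, 39), (z, 3), (z, 39)}

T ⋈ U (natural join on C): {(21, t, 11, r), (21, t, 11, t), (21, t, 12, s), (21, t, 24, c), (21, t, 3, m), (21, w, 11, r), (21, w, 11, t), (21, w, 12, s), (21, w, 24, c), (21, w, 3, m), (39, c, 26, u), (39, c, 3, z), (39, c, 39, q), (39, k, 26, u), (39, k, 3, z), (39, k, 39, q), (39, w, 26, u), (39, w, 3, z), (39, w, 39, q), (39, x, 26, u), (39, x, 3, z), (39, x, 39, q)}
Apply σ_{A > 29}; surviving tuples: {(39, c, 39, q), (39, k, 39, q), (39, w, 39, q), (39, x, 39, q)}
π[G, C]: project onto (G, C) → {(c, 39), (k, 39), (w, 39), (x, 39)}
Union: {(c, 39), (k, 39), (w, 39), (x, 39)} with {(k, 39), (r, 23), (s, 16), (v, 39), (x, 39), (z, 3), (z, 39)} → {(c, 39), (k, 39), (r, 23), (s, 16), (v, 39), (w, 39), (x, 39), (z, 3), (z, 39)}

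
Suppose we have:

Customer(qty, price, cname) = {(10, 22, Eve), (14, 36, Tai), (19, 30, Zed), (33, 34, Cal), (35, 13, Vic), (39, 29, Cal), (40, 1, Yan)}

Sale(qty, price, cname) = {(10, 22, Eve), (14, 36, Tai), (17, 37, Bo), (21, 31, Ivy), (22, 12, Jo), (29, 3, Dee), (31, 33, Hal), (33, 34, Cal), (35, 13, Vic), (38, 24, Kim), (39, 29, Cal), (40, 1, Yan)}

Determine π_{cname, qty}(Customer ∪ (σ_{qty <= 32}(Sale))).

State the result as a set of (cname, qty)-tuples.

Filtering on qty <= 32 leaves {(10, 22, Eve), (14, 36, Tai), (17, 37, Bo), (21, 31, Ivy), (22, 12, Jo), (29, 3, Dee), (31, 33, Hal)}.
Union: {(10, 22, Eve), (14, 36, Tai), (19, 30, Zed), (33, 34, Cal), (35, 13, Vic), (39, 29, Cal), (40, 1, Yan)} with {(10, 22, Eve), (14, 36, Tai), (17, 37, Bo), (21, 31, Ivy), (22, 12, Jo), (29, 3, Dee), (31, 33, Hal)} → {(10, 22, Eve), (14, 36, Tai), (17, 37, Bo), (19, 30, Zed), (21, 31, Ivy), (22, 12, Jo), (29, 3, Dee), (31, 33, Hal), (33, 34, Cal), (35, 13, Vic), (39, 29, Cal), (40, 1, Yan)}
Keep only column(s) cname, qty: {(Bo, 17), (Cal, 33), (Cal, 39), (Dee, 29), (Eve, 10), (Hal, 31), (Ivy, 21), (Jo, 22), (Tai, 14), (Vic, 35), (Yan, 40), (Zed, 19)}

{(Bo, 17), (Cal, 33), (Cal, 39), (Dee, 29), (Eve, 10), (Hal, 31), (Ivy, 21), (Jo, 22), (Tai, 14), (Vic, 35), (Yan, 40), (Zed, 19)}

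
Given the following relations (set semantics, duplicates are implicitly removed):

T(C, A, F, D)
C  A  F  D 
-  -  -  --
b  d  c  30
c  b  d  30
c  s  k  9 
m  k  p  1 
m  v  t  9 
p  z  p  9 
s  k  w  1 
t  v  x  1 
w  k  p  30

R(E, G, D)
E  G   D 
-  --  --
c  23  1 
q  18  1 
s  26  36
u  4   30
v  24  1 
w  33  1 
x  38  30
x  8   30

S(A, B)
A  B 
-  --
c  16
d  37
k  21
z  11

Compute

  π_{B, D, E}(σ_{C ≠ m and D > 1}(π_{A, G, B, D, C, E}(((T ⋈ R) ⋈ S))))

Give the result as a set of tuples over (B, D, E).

{(21, 30, u), (21, 30, x), (37, 30, u), (37, 30, x)}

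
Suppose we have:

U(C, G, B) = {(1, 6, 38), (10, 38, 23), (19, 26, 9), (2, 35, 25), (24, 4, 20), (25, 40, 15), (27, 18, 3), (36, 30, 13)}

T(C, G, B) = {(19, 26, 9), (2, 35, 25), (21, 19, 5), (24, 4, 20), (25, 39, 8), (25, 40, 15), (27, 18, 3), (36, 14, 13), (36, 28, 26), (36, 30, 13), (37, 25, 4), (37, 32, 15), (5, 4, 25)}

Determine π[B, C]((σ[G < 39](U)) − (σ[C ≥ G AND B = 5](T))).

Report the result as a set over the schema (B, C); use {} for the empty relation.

Filtering on G < 39 leaves {(1, 6, 38), (10, 38, 23), (19, 26, 9), (2, 35, 25), (24, 4, 20), (27, 18, 3), (36, 30, 13)}.
Filtering on C ≥ G AND B = 5 leaves {(21, 19, 5)}.
Set difference of the two operands is {(1, 6, 38), (10, 38, 23), (19, 26, 9), (2, 35, 25), (24, 4, 20), (27, 18, 3), (36, 30, 13)}.
Keep only column(s) B, C: {(13, 36), (20, 24), (23, 10), (25, 2), (3, 27), (38, 1), (9, 19)}

{(13, 36), (20, 24), (23, 10), (25, 2), (3, 27), (38, 1), (9, 19)}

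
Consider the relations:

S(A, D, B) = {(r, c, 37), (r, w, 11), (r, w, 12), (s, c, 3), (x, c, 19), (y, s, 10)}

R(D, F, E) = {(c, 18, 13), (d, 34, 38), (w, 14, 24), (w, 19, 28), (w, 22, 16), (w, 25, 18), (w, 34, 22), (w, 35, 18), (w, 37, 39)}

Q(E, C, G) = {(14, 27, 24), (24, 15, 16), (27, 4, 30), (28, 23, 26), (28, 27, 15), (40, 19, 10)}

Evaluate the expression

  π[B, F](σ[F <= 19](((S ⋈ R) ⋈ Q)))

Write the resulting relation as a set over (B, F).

{(11, 14), (11, 19), (12, 14), (12, 19)}

Joining S and R on D yields {(r, c, 37, 18, 13), (r, w, 11, 14, 24), (r, w, 11, 19, 28), (r, w, 11, 22, 16), (r, w, 11, 25, 18), (r, w, 11, 34, 22), (r, w, 11, 35, 18), (r, w, 11, 37, 39), (r, w, 12, 14, 24), (r, w, 12, 19, 28), (r, w, 12, 22, 16), (r, w, 12, 25, 18), (r, w, 12, 34, 22), (r, w, 12, 35, 18), (r, w, 12, 37, 39), (s, c, 3, 18, 13), (x, c, 19, 18, 13)}.
Joining (S ⋈ R) and Q on E yields {(r, w, 11, 14, 24, 15, 16), (r, w, 11, 19, 28, 23, 26), (r, w, 11, 19, 28, 27, 15), (r, w, 12, 14, 24, 15, 16), (r, w, 12, 19, 28, 23, 26), (r, w, 12, 19, 28, 27, 15)}.
Apply σ_{F <= 19}; surviving tuples: {(r, w, 11, 14, 24, 15, 16), (r, w, 11, 19, 28, 23, 26), (r, w, 11, 19, 28, 27, 15), (r, w, 12, 14, 24, 15, 16), (r, w, 12, 19, 28, 23, 26), (r, w, 12, 19, 28, 27, 15)}
Projecting to B, F (2 duplicate(s) eliminated): {(11, 14), (11, 19), (12, 14), (12, 19)}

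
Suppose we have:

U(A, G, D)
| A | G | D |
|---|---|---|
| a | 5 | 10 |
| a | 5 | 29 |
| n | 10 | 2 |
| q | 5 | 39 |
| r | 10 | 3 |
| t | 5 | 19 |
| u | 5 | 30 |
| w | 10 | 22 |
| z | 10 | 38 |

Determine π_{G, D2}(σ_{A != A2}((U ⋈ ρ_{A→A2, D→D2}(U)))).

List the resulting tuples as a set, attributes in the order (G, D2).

ρ[A→A2, D→D2]: schema becomes (A2, G, D2); tuples unchanged.
Natural join on G: {(a, 5, 10, a, 10), (a, 5, 10, a, 29), (a, 5, 10, q, 39), (a, 5, 10, t, 19), (a, 5, 10, u, 30), (a, 5, 29, a, 10), (a, 5, 29, a, 29), (a, 5, 29, q, 39), (a, 5, 29, t, 19), (a, 5, 29, u, 30), (n, 10, 2, n, 2), (n, 10, 2, r, 3), (n, 10, 2, w, 22), (n, 10, 2, z, 38), (q, 5, 39, a, 10), (q, 5, 39, a, 29), (q, 5, 39, q, 39), (q, 5, 39, t, 19), (q, 5, 39, u, 30), (r, 10, 3, n, 2), (r, 10, 3, r, 3), (r, 10, 3, w, 22), (r, 10, 3, z, 38), (t, 5, 19, a, 10), (t, 5, 19, a, 29), (t, 5, 19, q, 39), (t, 5, 19, t, 19), (t, 5, 19, u, 30), (u, 5, 30, a, 10), (u, 5, 30, a, 29), (u, 5, 30, q, 39), (u, 5, 30, t, 19), (u, 5, 30, u, 30), (w, 10, 22, n, 2), (w, 10, 22, r, 3), (w, 10, 22, w, 22), (w, 10, 22, z, 38), (z, 10, 38, n, 2), (z, 10, 38, r, 3), (z, 10, 38, w, 22), (z, 10, 38, z, 38)}
Selection A != A2: {(a, 5, 10, q, 39), (a, 5, 10, t, 19), (a, 5, 10, u, 30), (a, 5, 29, q, 39), (a, 5, 29, t, 19), (a, 5, 29, u, 30), (n, 10, 2, r, 3), (n, 10, 2, w, 22), (n, 10, 2, z, 38), (q, 5, 39, a, 10), (q, 5, 39, a, 29), (q, 5, 39, t, 19), (q, 5, 39, u, 30), (r, 10, 3, n, 2), (r, 10, 3, w, 22), (r, 10, 3, z, 38), (t, 5, 19, a, 10), (t, 5, 19, a, 29), (t, 5, 19, q, 39), (t, 5, 19, u, 30), (u, 5, 30, a, 10), (u, 5, 30, a, 29), (u, 5, 30, q, 39), (u, 5, 30, t, 19), (w, 10, 22, n, 2), (w, 10, 22, r, 3), (w, 10, 22, z, 38), (z, 10, 38, n, 2), (z, 10, 38, r, 3), (z, 10, 38, w, 22)}
π_{G, D2} gives {(10, 2), (10, 22), (10, 3), (10, 38), (5, 10), (5, 19), (5, 29), (5, 30), (5, 39)} (21 duplicate(s) eliminated).

{(10, 2), (10, 22), (10, 3), (10, 38), (5, 10), (5, 19), (5, 29), (5, 30), (5, 39)}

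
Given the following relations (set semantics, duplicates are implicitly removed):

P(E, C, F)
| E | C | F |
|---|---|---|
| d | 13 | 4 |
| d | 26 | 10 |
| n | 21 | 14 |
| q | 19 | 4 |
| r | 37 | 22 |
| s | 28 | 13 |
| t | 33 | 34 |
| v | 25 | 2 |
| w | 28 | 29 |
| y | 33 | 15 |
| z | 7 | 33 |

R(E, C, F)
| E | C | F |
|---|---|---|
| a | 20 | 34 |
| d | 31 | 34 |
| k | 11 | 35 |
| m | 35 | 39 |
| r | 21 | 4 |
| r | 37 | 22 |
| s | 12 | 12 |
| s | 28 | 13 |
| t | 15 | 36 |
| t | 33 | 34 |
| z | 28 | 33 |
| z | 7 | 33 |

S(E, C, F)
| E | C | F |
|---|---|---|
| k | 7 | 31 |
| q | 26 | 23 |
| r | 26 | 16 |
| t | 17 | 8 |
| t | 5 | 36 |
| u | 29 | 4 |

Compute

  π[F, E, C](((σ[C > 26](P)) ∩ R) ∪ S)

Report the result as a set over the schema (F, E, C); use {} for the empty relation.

Selection C > 26: {(r, 37, 22), (s, 28, 13), (t, 33, 34), (w, 28, 29), (y, 33, 15)}
Set intersection of the two operands is {(r, 37, 22), (s, 28, 13), (t, 33, 34)}.
Set union of the two operands is {(k, 7, 31), (q, 26, 23), (r, 26, 16), (r, 37, 22), (s, 28, 13), (t, 17, 8), (t, 33, 34), (t, 5, 36), (u, 29, 4)}.
Projecting to F, E, C: {(13, s, 28), (16, r, 26), (22, r, 37), (23, q, 26), (31, k, 7), (34, t, 33), (36, t, 5), (4, u, 29), (8, t, 17)}

{(13, s, 28), (16, r, 26), (22, r, 37), (23, q, 26), (31, k, 7), (34, t, 33), (36, t, 5), (4, u, 29), (8, t, 17)}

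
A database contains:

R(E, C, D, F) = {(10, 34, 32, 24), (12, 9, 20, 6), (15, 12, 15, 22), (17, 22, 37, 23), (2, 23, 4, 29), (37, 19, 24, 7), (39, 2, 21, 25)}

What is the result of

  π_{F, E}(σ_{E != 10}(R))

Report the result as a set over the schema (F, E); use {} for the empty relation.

{(22, 15), (23, 17), (25, 39), (29, 2), (6, 12), (7, 37)}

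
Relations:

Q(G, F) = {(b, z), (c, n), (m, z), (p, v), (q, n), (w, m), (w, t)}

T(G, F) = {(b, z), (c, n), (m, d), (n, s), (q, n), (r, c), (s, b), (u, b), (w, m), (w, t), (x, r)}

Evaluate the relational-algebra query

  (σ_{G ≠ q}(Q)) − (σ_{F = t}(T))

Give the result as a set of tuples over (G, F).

{(b, z), (c, n), (m, z), (p, v), (w, m)}

Filtering on G ≠ q leaves {(b, z), (c, n), (m, z), (p, v), (w, m), (w, t)}.
Filtering on F = t leaves {(w, t)}.
Difference: {(b, z), (c, n), (m, z), (p, v), (w, m), (w, t)} with {(w, t)} → {(b, z), (c, n), (m, z), (p, v), (w, m)}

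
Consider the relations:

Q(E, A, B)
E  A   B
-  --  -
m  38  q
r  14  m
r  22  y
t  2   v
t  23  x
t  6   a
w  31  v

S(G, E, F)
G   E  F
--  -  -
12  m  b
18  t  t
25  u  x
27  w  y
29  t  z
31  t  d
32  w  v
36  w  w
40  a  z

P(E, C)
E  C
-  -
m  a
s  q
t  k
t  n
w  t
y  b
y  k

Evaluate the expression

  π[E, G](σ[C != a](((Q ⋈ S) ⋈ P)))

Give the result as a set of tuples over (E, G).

{(t, 18), (t, 29), (t, 31), (w, 27), (w, 32), (w, 36)}

Joining Q and S on E yields {(m, 38, q, 12, b), (t, 2, v, 18, t), (t, 2, v, 29, z), (t, 2, v, 31, d), (t, 23, x, 18, t), (t, 23, x, 29, z), (t, 23, x, 31, d), (t, 6, a, 18, t), (t, 6, a, 29, z), (t, 6, a, 31, d), (w, 31, v, 27, y), (w, 31, v, 32, v), (w, 31, v, 36, w)}.
Joining (Q ⋈ S) and P on E yields {(m, 38, q, 12, b, a), (t, 2, v, 18, t, k), (t, 2, v, 18, t, n), (t, 2, v, 29, z, k), (t, 2, v, 29, z, n), (t, 2, v, 31, d, k), (t, 2, v, 31, d, n), (t, 23, x, 18, t, k), (t, 23, x, 18, t, n), (t, 23, x, 29, z, k), (t, 23, x, 29, z, n), (t, 23, x, 31, d, k), (t, 23, x, 31, d, n), (t, 6, a, 18, t, k), (t, 6, a, 18, t, n), (t, 6, a, 29, z, k), (t, 6, a, 29, z, n), (t, 6, a, 31, d, k), (t, 6, a, 31, d, n), (w, 31, v, 27, y, t), (w, 31, v, 32, v, t), (w, 31, v, 36, w, t)}.
Apply σ_{C != a}; surviving tuples: {(t, 2, v, 18, t, k), (t, 2, v, 18, t, n), (t, 2, v, 29, z, k), (t, 2, v, 29, z, n), (t, 2, v, 31, d, k), (t, 2, v, 31, d, n), (t, 23, x, 18, t, k), (t, 23, x, 18, t, n), (t, 23, x, 29, z, k), (t, 23, x, 29, z, n), (t, 23, x, 31, d, k), (t, 23, x, 31, d, n), (t, 6, a, 18, t, k), (t, 6, a, 18, t, n), (t, 6, a, 29, z, k), (t, 6, a, 29, z, n), (t, 6, a, 31, d, k), (t, 6, a, 31, d, n), (w, 31, v, 27, y, t), (w, 31, v, 32, v, t), (w, 31, v, 36, w, t)}
Projecting to E, G (15 duplicate(s) eliminated): {(t, 18), (t, 29), (t, 31), (w, 27), (w, 32), (w, 36)}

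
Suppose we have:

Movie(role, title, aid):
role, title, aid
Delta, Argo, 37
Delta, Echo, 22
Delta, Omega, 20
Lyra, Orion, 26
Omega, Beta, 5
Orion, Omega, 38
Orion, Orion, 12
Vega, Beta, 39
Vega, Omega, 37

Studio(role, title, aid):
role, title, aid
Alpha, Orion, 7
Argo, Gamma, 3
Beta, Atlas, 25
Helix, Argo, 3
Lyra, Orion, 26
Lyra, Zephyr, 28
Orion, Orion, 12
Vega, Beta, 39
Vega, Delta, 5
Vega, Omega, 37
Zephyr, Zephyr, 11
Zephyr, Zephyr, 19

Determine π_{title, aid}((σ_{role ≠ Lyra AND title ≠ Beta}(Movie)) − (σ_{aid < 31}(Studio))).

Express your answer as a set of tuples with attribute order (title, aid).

{(Argo, 37), (Echo, 22), (Omega, 20), (Omega, 37), (Omega, 38)}

Apply σ_{role ≠ Lyra AND title ≠ Beta}; surviving tuples: {(Delta, Argo, 37), (Delta, Echo, 22), (Delta, Omega, 20), (Orion, Omega, 38), (Orion, Orion, 12), (Vega, Omega, 37)}
Apply σ_{aid < 31}; surviving tuples: {(Alpha, Orion, 7), (Argo, Gamma, 3), (Beta, Atlas, 25), (Helix, Argo, 3), (Lyra, Orion, 26), (Lyra, Zephyr, 28), (Orion, Orion, 12), (Vega, Delta, 5), (Zephyr, Zephyr, 11), (Zephyr, Zephyr, 19)}
Taking the difference: {(Delta, Argo, 37), (Delta, Echo, 22), (Delta, Omega, 20), (Orion, Omega, 38), (Vega, Omega, 37)}
Keep only column(s) title, aid: {(Argo, 37), (Echo, 22), (Omega, 20), (Omega, 37), (Omega, 38)}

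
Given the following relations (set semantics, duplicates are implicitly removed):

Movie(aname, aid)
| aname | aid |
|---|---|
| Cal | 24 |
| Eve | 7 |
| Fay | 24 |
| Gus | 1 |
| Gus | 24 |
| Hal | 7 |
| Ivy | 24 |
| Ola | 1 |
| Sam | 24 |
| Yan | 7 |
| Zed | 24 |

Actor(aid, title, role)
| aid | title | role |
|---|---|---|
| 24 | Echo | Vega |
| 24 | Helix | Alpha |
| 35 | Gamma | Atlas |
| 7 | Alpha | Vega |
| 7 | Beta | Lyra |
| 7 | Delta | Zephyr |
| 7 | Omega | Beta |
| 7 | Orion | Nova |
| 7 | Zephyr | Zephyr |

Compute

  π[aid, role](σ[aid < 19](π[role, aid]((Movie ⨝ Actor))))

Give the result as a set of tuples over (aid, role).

Movie ⋈ Actor (natural join on aid): {(Cal, 24, Echo, Vega), (Cal, 24, Helix, Alpha), (Eve, 7, Alpha, Vega), (Eve, 7, Beta, Lyra), (Eve, 7, Delta, Zephyr), (Eve, 7, Omega, Beta), (Eve, 7, Orion, Nova), (Eve, 7, Zephyr, Zephyr), (Fay, 24, Echo, Vega), (Fay, 24, Helix, Alpha), (Gus, 24, Echo, Vega), (Gus, 24, Helix, Alpha), (Hal, 7, Alpha, Vega), (Hal, 7, Beta, Lyra), (Hal, 7, Delta, Zephyr), (Hal, 7, Omega, Beta), (Hal, 7, Orion, Nova), (Hal, 7, Zephyr, Zephyr), (Ivy, 24, Echo, Vega), (Ivy, 24, Helix, Alpha), (Sam, 24, Echo, Vega), (Sam, 24, Helix, Alpha), (Yan, 7, Alpha, Vega), (Yan, 7, Beta, Lyra), (Yan, 7, Delta, Zephyr), (Yan, 7, Omega, Beta), (Yan, 7, Orion, Nova), (Yan, 7, Zephyr, Zephyr), (Zed, 24, Echo, Vega), (Zed, 24, Helix, Alpha)}
π_{role, aid} gives {(Alpha, 24), (Beta, 7), (Lyra, 7), (Nova, 7), (Vega, 24), (Vega, 7), (Zephyr, 7)} (23 duplicate(s) eliminated).
Apply σ_{aid < 19}; surviving tuples: {(Beta, 7), (Lyra, 7), (Nova, 7), (Vega, 7), (Zephyr, 7)}
π_{aid, role} gives {(7, Beta), (7, Lyra), (7, Nova), (7, Vega), (7, Zephyr)}.

{(7, Beta), (7, Lyra), (7, Nova), (7, Vega), (7, Zephyr)}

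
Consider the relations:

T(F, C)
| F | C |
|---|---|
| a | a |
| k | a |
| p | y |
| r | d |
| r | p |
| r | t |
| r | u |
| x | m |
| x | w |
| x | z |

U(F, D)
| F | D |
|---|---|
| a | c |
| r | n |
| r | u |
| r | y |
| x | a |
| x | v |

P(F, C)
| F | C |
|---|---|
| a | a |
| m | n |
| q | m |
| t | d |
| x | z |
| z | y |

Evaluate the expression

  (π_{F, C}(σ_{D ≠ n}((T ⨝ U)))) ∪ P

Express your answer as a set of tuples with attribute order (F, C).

{(a, a), (m, n), (q, m), (r, d), (r, p), (r, t), (r, u), (t, d), (x, m), (x, w), (x, z), (z, y)}

Natural join on F: {(a, a, c), (r, d, n), (r, d, u), (r, d, y), (r, p, n), (r, p, u), (r, p, y), (r, t, n), (r, t, u), (r, t, y), (r, u, n), (r, u, u), (r, u, y), (x, m, a), (x, m, v), (x, w, a), (x, w, v), (x, z, a), (x, z, v)}
σ[D ≠ n]: keep tuples satisfying D ≠ n → {(a, a, c), (r, d, u), (r, d, y), (r, p, u), (r, p, y), (r, t, u), (r, t, y), (r, u, u), (r, u, y), (x, m, a), (x, m, v), (x, w, a), (x, w, v), (x, z, a), (x, z, v)}
Keep only column(s) F, C (7 duplicate(s) eliminated): {(a, a), (r, d), (r, p), (r, t), (r, u), (x, m), (x, w), (x, z)}
Set union of the two operands is {(a, a), (m, n), (q, m), (r, d), (r, p), (r, t), (r, u), (t, d), (x, m), (x, w), (x, z), (z, y)}.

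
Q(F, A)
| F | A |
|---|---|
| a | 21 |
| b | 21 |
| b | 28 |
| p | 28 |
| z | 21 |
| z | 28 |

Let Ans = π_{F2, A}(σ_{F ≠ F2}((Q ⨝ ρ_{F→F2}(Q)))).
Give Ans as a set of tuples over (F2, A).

{(a, 21), (b, 21), (b, 28), (p, 28), (z, 21), (z, 28)}

ρ[F→F2]: schema becomes (F2, A); tuples unchanged.
Joining Q and ρ_{F→F2}(Q) on A yields {(a, 21, a), (a, 21, b), (a, 21, z), (b, 21, a), (b, 21, b), (b, 21, z), (b, 28, b), (b, 28, p), (b, 28, z), (p, 28, b), (p, 28, p), (p, 28, z), (z, 21, a), (z, 21, b), (z, 21, z), (z, 28, b), (z, 28, p), (z, 28, z)}.
σ[F ≠ F2]: keep tuples satisfying F ≠ F2 → {(a, 21, b), (a, 21, z), (b, 21, a), (b, 21, z), (b, 28, p), (b, 28, z), (p, 28, b), (p, 28, z), (z, 21, a), (z, 21, b), (z, 28, b), (z, 28, p)}
π_{F2, A} gives {(a, 21), (b, 21), (b, 28), (p, 28), (z, 21), (z, 28)} (6 duplicate(s) eliminated).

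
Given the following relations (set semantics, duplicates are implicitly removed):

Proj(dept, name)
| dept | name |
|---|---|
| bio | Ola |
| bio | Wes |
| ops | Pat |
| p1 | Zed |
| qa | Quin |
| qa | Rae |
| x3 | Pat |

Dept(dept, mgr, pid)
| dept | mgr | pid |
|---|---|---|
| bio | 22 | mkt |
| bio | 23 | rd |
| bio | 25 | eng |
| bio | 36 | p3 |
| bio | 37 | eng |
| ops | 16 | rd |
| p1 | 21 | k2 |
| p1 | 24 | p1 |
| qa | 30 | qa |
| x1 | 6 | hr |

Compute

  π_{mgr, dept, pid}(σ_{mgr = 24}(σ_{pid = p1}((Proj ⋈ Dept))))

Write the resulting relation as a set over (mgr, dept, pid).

Joining Proj and Dept on dept yields {(bio, Ola, 22, mkt), (bio, Ola, 23, rd), (bio, Ola, 25, eng), (bio, Ola, 36, p3), (bio, Ola, 37, eng), (bio, Wes, 22, mkt), (bio, Wes, 23, rd), (bio, Wes, 25, eng), (bio, Wes, 36, p3), (bio, Wes, 37, eng), (ops, Pat, 16, rd), (p1, Zed, 21, k2), (p1, Zed, 24, p1), (qa, Quin, 30, qa), (qa, Rae, 30, qa)}.
σ[pid = p1]: keep tuples satisfying pid = p1 → {(p1, Zed, 24, p1)}
σ[mgr = 24]: keep tuples satisfying mgr = 24 → {(p1, Zed, 24, p1)}
Keep only column(s) mgr, dept, pid: {(24, p1, p1)}

{(24, p1, p1)}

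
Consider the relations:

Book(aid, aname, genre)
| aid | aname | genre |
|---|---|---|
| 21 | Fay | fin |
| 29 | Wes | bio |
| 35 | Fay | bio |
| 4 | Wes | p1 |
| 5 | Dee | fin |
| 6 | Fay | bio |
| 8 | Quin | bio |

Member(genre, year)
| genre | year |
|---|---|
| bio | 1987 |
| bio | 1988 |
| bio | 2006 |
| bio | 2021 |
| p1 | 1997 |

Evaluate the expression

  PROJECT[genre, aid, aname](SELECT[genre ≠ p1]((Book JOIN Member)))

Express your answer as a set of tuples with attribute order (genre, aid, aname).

{(bio, 29, Wes), (bio, 35, Fay), (bio, 6, Fay), (bio, 8, Quin)}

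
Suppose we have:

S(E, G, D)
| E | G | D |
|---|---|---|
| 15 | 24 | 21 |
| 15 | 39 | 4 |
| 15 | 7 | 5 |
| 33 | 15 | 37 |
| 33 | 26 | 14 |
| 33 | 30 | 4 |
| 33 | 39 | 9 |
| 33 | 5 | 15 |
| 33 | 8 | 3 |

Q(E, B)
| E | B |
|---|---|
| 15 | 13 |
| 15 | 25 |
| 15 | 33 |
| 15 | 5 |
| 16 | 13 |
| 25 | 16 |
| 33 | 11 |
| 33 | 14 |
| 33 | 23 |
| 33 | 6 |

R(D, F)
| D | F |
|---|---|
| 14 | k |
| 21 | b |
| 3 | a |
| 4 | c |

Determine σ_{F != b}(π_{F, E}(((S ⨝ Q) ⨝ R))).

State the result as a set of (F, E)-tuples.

Joining S and Q on E yields {(15, 24, 21, 13), (15, 24, 21, 25), (15, 24, 21, 33), (15, 24, 21, 5), (15, 39, 4, 13), (15, 39, 4, 25), (15, 39, 4, 33), (15, 39, 4, 5), (15, 7, 5, 13), (15, 7, 5, 25), (15, 7, 5, 33), (15, 7, 5, 5), (33, 15, 37, 11), (33, 15, 37, 14), (33, 15, 37, 23), (33, 15, 37, 6), (33, 26, 14, 11), (33, 26, 14, 14), (33, 26, 14, 23), (33, 26, 14, 6), (33, 30, 4, 11), (33, 30, 4, 14), (33, 30, 4, 23), (33, 30, 4, 6), (33, 39, 9, 11), (33, 39, 9, 14), (33, 39, 9, 23), (33, 39, 9, 6), (33, 5, 15, 11), (33, 5, 15, 14), (33, 5, 15, 23), (33, 5, 15, 6), (33, 8, 3, 11), (33, 8, 3, 14), (33, 8, 3, 23), (33, 8, 3, 6)}.
Joining (S ⨝ Q) and R on D yields {(15, 24, 21, 13, b), (15, 24, 21, 25, b), (15, 24, 21, 33, b), (15, 24, 21, 5, b), (15, 39, 4, 13, c), (15, 39, 4, 25, c), (15, 39, 4, 33, c), (15, 39, 4, 5, c), (33, 26, 14, 11, k), (33, 26, 14, 14, k), (33, 26, 14, 23, k), (33, 26, 14, 6, k), (33, 30, 4, 11, c), (33, 30, 4, 14, c), (33, 30, 4, 23, c), (33, 30, 4, 6, c), (33, 8, 3, 11, a), (33, 8, 3, 14, a), (33, 8, 3, 23, a), (33, 8, 3, 6, a)}.
Projecting to F, E (15 duplicate(s) eliminated): {(a, 33), (b, 15), (c, 15), (c, 33), (k, 33)}
Selection F != b: {(a, 33), (c, 15), (c, 33), (k, 33)}

{(a, 33), (c, 15), (c, 33), (k, 33)}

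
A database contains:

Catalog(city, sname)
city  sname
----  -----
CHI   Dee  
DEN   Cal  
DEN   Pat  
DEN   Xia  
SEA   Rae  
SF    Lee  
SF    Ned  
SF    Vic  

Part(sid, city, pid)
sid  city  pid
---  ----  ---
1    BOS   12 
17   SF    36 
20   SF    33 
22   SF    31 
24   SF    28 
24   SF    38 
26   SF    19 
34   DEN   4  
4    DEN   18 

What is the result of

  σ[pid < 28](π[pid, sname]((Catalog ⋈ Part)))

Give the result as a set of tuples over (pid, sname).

{(18, Cal), (18, Pat), (18, Xia), (19, Lee), (19, Ned), (19, Vic), (4, Cal), (4, Pat), (4, Xia)}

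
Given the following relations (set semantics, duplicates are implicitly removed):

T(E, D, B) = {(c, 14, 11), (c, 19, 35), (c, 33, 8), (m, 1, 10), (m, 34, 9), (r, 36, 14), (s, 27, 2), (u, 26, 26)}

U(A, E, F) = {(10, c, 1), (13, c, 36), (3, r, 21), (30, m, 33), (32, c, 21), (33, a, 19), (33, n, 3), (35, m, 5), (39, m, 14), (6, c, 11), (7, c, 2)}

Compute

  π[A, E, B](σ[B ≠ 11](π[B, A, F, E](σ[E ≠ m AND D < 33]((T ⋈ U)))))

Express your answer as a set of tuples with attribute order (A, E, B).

Joining T and U on E yields {(c, 14, 11, 10, 1), (c, 14, 11, 13, 36), (c, 14, 11, 32, 21), (c, 14, 11, 6, 11), (c, 14, 11, 7, 2), (c, 19, 35, 10, 1), (c, 19, 35, 13, 36), (c, 19, 35, 32, 21), (c, 19, 35, 6, 11), (c, 19, 35, 7, 2), (c, 33, 8, 10, 1), (c, 33, 8, 13, 36), (c, 33, 8, 32, 21), (c, 33, 8, 6, 11), (c, 33, 8, 7, 2), (m, 1, 10, 30, 33), (m, 1, 10, 35, 5), (m, 1, 10, 39, 14), (m, 34, 9, 30, 33), (m, 34, 9, 35, 5), (m, 34, 9, 39, 14), (r, 36, 14, 3, 21)}.
σ[E ≠ m AND D < 33]: keep tuples satisfying E ≠ m AND D < 33 → {(c, 14, 11, 10, 1), (c, 14, 11, 13, 36), (c, 14, 11, 32, 21), (c, 14, 11, 6, 11), (c, 14, 11, 7, 2), (c, 19, 35, 10, 1), (c, 19, 35, 13, 36), (c, 19, 35, 32, 21), (c, 19, 35, 6, 11), (c, 19, 35, 7, 2)}
π[B, A, F, E]: project onto (B, A, F, E) → {(11, 10, 1, c), (11, 13, 36, c), (11, 32, 21, c), (11, 6, 11, c), (11, 7, 2, c), (35, 10, 1, c), (35, 13, 36, c), (35, 32, 21, c), (35, 6, 11, c), (35, 7, 2, c)}
σ[B ≠ 11]: keep tuples satisfying B ≠ 11 → {(35, 10, 1, c), (35, 13, 36, c), (35, 32, 21, c), (35, 6, 11, c), (35, 7, 2, c)}
π[A, E, B]: project onto (A, E, B) → {(10, c, 35), (13, c, 35), (32, c, 35), (6, c, 35), (7, c, 35)}

{(10, c, 35), (13, c, 35), (32, c, 35), (6, c, 35), (7, c, 35)}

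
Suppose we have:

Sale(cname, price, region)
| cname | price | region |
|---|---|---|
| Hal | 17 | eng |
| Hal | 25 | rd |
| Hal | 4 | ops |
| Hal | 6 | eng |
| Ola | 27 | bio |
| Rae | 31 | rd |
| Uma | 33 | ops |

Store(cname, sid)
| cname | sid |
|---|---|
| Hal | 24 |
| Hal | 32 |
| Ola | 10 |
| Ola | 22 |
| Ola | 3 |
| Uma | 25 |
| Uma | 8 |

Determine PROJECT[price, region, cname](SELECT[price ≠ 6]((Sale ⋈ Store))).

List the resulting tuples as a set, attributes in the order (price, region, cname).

Natural join on cname: {(Hal, 17, eng, 24), (Hal, 17, eng, 32), (Hal, 25, rd, 24), (Hal, 25, rd, 32), (Hal, 4, ops, 24), (Hal, 4, ops, 32), (Hal, 6, eng, 24), (Hal, 6, eng, 32), (Ola, 27, bio, 10), (Ola, 27, bio, 22), (Ola, 27, bio, 3), (Uma, 33, ops, 25), (Uma, 33, ops, 8)}
Apply σ_{price ≠ 6}; surviving tuples: {(Hal, 17, eng, 24), (Hal, 17, eng, 32), (Hal, 25, rd, 24), (Hal, 25, rd, 32), (Hal, 4, ops, 24), (Hal, 4, ops, 32), (Ola, 27, bio, 10), (Ola, 27, bio, 22), (Ola, 27, bio, 3), (Uma, 33, ops, 25), (Uma, 33, ops, 8)}
π_{price, region, cname} gives {(17, eng, Hal), (25, rd, Hal), (27, bio, Ola), (33, ops, Uma), (4, ops, Hal)} (6 duplicate(s) eliminated).

{(17, eng, Hal), (25, rd, Hal), (27, bio, Ola), (33, ops, Uma), (4, ops, Hal)}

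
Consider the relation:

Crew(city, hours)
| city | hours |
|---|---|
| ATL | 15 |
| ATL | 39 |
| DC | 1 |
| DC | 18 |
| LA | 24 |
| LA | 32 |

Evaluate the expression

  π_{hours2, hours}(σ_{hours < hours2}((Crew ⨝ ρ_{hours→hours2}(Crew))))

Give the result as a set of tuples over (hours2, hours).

{(18, 1), (32, 24), (39, 15)}

ρ[hours→hours2]: schema becomes (city, hours2); tuples unchanged.
Crew ⋈ ρ_{hours→hours2}(Crew) (natural join on city): {(ATL, 15, 15), (ATL, 15, 39), (ATL, 39, 15), (ATL, 39, 39), (DC, 1, 1), (DC, 1, 18), (DC, 18, 1), (DC, 18, 18), (LA, 24, 24), (LA, 24, 32), (LA, 32, 24), (LA, 32, 32)}
Filtering on hours < hours2 leaves {(ATL, 15, 39), (DC, 1, 18), (LA, 24, 32)}.
π_{hours2, hours} gives {(18, 1), (32, 24), (39, 15)}.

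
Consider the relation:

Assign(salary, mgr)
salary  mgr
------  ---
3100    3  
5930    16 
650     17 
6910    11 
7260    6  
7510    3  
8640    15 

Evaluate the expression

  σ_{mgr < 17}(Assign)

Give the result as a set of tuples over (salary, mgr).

{(3100, 3), (5930, 16), (6910, 11), (7260, 6), (7510, 3), (8640, 15)}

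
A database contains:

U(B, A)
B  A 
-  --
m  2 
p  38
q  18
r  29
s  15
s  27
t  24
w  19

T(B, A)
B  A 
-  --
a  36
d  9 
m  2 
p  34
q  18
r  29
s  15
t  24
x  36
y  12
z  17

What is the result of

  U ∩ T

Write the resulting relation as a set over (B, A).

{(m, 2), (q, 18), (r, 29), (s, 15), (t, 24)}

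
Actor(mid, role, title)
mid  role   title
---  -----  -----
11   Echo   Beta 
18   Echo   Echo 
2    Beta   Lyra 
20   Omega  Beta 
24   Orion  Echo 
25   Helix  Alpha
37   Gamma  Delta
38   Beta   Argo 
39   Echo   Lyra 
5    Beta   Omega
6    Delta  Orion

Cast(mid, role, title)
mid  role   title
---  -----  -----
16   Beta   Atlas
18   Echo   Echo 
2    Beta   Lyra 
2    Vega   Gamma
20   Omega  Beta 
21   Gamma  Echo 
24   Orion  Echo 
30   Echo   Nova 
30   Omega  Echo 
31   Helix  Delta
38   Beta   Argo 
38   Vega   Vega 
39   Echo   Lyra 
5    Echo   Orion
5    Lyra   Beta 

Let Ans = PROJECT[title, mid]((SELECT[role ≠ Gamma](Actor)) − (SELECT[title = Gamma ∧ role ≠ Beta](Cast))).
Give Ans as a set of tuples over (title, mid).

{(Alpha, 25), (Argo, 38), (Beta, 11), (Beta, 20), (Echo, 18), (Echo, 24), (Lyra, 2), (Lyra, 39), (Omega, 5), (Orion, 6)}

Apply σ_{role ≠ Gamma}; surviving tuples: {(11, Echo, Beta), (18, Echo, Echo), (2, Beta, Lyra), (20, Omega, Beta), (24, Orion, Echo), (25, Helix, Alpha), (38, Beta, Argo), (39, Echo, Lyra), (5, Beta, Omega), (6, Delta, Orion)}
Apply σ_{title = Gamma ∧ role ≠ Beta}; surviving tuples: {(2, Vega, Gamma)}
Taking the difference: {(11, Echo, Beta), (18, Echo, Echo), (2, Beta, Lyra), (20, Omega, Beta), (24, Orion, Echo), (25, Helix, Alpha), (38, Beta, Argo), (39, Echo, Lyra), (5, Beta, Omega), (6, Delta, Orion)}
Keep only column(s) title, mid: {(Alpha, 25), (Argo, 38), (Beta, 11), (Beta, 20), (Echo, 18), (Echo, 24), (Lyra, 2), (Lyra, 39), (Omega, 5), (Orion, 6)}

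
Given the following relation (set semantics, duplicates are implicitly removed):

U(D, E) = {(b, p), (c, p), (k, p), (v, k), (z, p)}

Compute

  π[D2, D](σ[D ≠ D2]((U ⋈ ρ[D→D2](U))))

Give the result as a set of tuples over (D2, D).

ρ[D→D2]: schema becomes (D2, E); tuples unchanged.
Joining U and ρ[D→D2](U) on E yields {(b, p, b), (b, p, c), (b, p, k), (b, p, z), (c, p, b), (c, p, c), (c, p, k), (c, p, z), (k, p, b), (k, p, c), (k, p, k), (k, p, z), (v, k, v), (z, p, b), (z, p, c), (z, p, k), (z, p, z)}.
Apply σ_{D ≠ D2}; surviving tuples: {(b, p, c), (b, p, k), (b, p, z), (c, p, b), (c, p, k), (c, p, z), (k, p, b), (k, p, c), (k, p, z), (z, p, b), (z, p, c), (z, p, k)}
Keep only column(s) D2, D: {(b, c), (b, k), (b, z), (c, b), (c, k), (c, z), (k, b), (k, c), (k, z), (z, b), (z, c), (z, k)}

{(b, c), (b, k), (b, z), (c, b), (c, k), (c, z), (k, b), (k, c), (k, z), (z, b), (z, c), (z, k)}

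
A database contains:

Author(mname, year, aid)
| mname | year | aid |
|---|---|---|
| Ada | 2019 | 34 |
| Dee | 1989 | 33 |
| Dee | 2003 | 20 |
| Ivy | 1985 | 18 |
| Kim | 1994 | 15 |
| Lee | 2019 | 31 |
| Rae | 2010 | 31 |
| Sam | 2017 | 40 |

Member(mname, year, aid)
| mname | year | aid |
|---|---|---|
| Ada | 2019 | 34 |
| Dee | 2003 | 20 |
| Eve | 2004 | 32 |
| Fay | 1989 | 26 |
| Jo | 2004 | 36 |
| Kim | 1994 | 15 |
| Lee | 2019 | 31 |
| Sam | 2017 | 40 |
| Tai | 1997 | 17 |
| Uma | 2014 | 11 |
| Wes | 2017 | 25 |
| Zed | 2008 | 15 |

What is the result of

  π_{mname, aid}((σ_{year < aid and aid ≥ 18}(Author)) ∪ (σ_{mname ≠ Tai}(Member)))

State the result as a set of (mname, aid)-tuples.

Selection year < aid and aid ≥ 18: {}
Selection mname ≠ Tai: {(Ada, 2019, 34), (Dee, 2003, 20), (Eve, 2004, 32), (Fay, 1989, 26), (Jo, 2004, 36), (Kim, 1994, 15), (Lee, 2019, 31), (Sam, 2017, 40), (Uma, 2014, 11), (Wes, 2017, 25), (Zed, 2008, 15)}
Union: {} with {(Ada, 2019, 34), (Dee, 2003, 20), (Eve, 2004, 32), (Fay, 1989, 26), (Jo, 2004, 36), (Kim, 1994, 15), (Lee, 2019, 31), (Sam, 2017, 40), (Uma, 2014, 11), (Wes, 2017, 25), (Zed, 2008, 15)} → {(Ada, 2019, 34), (Dee, 2003, 20), (Eve, 2004, 32), (Fay, 1989, 26), (Jo, 2004, 36), (Kim, 1994, 15), (Lee, 2019, 31), (Sam, 2017, 40), (Uma, 2014, 11), (Wes, 2017, 25), (Zed, 2008, 15)}
Keep only column(s) mname, aid: {(Ada, 34), (Dee, 20), (Eve, 32), (Fay, 26), (Jo, 36), (Kim, 15), (Lee, 31), (Sam, 40), (Uma, 11), (Wes, 25), (Zed, 15)}

{(Ada, 34), (Dee, 20), (Eve, 32), (Fay, 26), (Jo, 36), (Kim, 15), (Lee, 31), (Sam, 40), (Uma, 11), (Wes, 25), (Zed, 15)}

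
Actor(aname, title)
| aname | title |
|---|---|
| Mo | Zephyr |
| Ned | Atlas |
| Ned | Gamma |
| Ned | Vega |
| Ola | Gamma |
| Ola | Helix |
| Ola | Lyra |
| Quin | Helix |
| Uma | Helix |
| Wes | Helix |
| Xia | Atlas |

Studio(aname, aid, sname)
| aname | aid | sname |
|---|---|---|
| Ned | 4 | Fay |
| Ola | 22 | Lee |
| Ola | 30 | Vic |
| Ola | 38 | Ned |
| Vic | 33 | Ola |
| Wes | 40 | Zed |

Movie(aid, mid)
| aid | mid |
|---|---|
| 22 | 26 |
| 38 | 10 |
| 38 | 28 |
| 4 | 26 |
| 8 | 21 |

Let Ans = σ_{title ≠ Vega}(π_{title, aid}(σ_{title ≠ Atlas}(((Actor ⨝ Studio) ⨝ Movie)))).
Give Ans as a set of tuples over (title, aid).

Actor ⋈ Studio (natural join on aname): {(Ned, Atlas, 4, Fay), (Ned, Gamma, 4, Fay), (Ned, Vega, 4, Fay), (Ola, Gamma, 22, Lee), (Ola, Gamma, 30, Vic), (Ola, Gamma, 38, Ned), (Ola, Helix, 22, Lee), (Ola, Helix, 30, Vic), (Ola, Helix, 38, Ned), (Ola, Lyra, 22, Lee), (Ola, Lyra, 30, Vic), (Ola, Lyra, 38, Ned), (Wes, Helix, 40, Zed)}
(Actor ⨝ Studio) ⋈ Movie (natural join on aid): {(Ned, Atlas, 4, Fay, 26), (Ned, Gamma, 4, Fay, 26), (Ned, Vega, 4, Fay, 26), (Ola, Gamma, 22, Lee, 26), (Ola, Gamma, 38, Ned, 10), (Ola, Gamma, 38, Ned, 28), (Ola, Helix, 22, Lee, 26), (Ola, Helix, 38, Ned, 10), (Ola, Helix, 38, Ned, 28), (Ola, Lyra, 22, Lee, 26), (Ola, Lyra, 38, Ned, 10), (Ola, Lyra, 38, Ned, 28)}
Apply σ_{title ≠ Atlas}; surviving tuples: {(Ned, Gamma, 4, Fay, 26), (Ned, Vega, 4, Fay, 26), (Ola, Gamma, 22, Lee, 26), (Ola, Gamma, 38, Ned, 10), (Ola, Gamma, 38, Ned, 28), (Ola, Helix, 22, Lee, 26), (Ola, Helix, 38, Ned, 10), (Ola, Helix, 38, Ned, 28), (Ola, Lyra, 22, Lee, 26), (Ola, Lyra, 38, Ned, 10), (Ola, Lyra, 38, Ned, 28)}
π[title, aid]: project onto (title, aid) (3 duplicate(s) eliminated) → {(Gamma, 22), (Gamma, 38), (Gamma, 4), (Helix, 22), (Helix, 38), (Lyra, 22), (Lyra, 38), (Vega, 4)}
Apply σ_{title ≠ Vega}; surviving tuples: {(Gamma, 22), (Gamma, 38), (Gamma, 4), (Helix, 22), (Helix, 38), (Lyra, 22), (Lyra, 38)}

{(Gamma, 22), (Gamma, 38), (Gamma, 4), (Helix, 22), (Helix, 38), (Lyra, 22), (Lyra, 38)}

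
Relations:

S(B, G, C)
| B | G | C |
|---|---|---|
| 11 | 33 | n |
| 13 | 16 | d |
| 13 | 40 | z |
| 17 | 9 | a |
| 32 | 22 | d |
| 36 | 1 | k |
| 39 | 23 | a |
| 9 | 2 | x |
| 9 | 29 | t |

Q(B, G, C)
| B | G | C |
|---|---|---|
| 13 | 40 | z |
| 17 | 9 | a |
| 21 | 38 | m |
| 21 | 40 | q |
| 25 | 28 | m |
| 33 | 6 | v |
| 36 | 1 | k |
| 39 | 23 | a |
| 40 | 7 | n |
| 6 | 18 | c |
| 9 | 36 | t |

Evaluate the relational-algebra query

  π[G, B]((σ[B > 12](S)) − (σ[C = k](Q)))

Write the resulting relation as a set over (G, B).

Selection B > 12: {(13, 16, d), (13, 40, z), (17, 9, a), (32, 22, d), (36, 1, k), (39, 23, a)}
Selection C = k: {(36, 1, k)}
Taking the difference: {(13, 16, d), (13, 40, z), (17, 9, a), (32, 22, d), (39, 23, a)}
Keep only column(s) G, B: {(16, 13), (22, 32), (23, 39), (40, 13), (9, 17)}

{(16, 13), (22, 32), (23, 39), (40, 13), (9, 17)}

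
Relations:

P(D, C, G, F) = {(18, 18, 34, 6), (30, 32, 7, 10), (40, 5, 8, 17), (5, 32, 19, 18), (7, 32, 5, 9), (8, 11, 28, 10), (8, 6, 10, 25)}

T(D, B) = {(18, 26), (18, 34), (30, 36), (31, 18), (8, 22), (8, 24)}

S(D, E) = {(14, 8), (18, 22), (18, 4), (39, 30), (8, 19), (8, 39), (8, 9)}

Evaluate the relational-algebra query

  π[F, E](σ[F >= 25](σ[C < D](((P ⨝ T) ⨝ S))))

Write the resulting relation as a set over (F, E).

{(25, 19), (25, 39), (25, 9)}

P ⋈ T (natural join on D): {(18, 18, 34, 6, 26), (18, 18, 34, 6, 34), (30, 32, 7, 10, 36), (8, 11, 28, 10, 22), (8, 11, 28, 10, 24), (8, 6, 10, 25, 22), (8, 6, 10, 25, 24)}
(P ⨝ T) ⋈ S (natural join on D): {(18, 18, 34, 6, 26, 22), (18, 18, 34, 6, 26, 4), (18, 18, 34, 6, 34, 22), (18, 18, 34, 6, 34, 4), (8, 11, 28, 10, 22, 19), (8, 11, 28, 10, 22, 39), (8, 11, 28, 10, 22, 9), (8, 11, 28, 10, 24, 19), (8, 11, 28, 10, 24, 39), (8, 11, 28, 10, 24, 9), (8, 6, 10, 25, 22, 19), (8, 6, 10, 25, 22, 39), (8, 6, 10, 25, 22, 9), (8, 6, 10, 25, 24, 19), (8, 6, 10, 25, 24, 39), (8, 6, 10, 25, 24, 9)}
Selection C < D: {(8, 6, 10, 25, 22, 19), (8, 6, 10, 25, 22, 39), (8, 6, 10, 25, 22, 9), (8, 6, 10, 25, 24, 19), (8, 6, 10, 25, 24, 39), (8, 6, 10, 25, 24, 9)}
Selection F >= 25: {(8, 6, 10, 25, 22, 19), (8, 6, 10, 25, 22, 39), (8, 6, 10, 25, 22, 9), (8, 6, 10, 25, 24, 19), (8, 6, 10, 25, 24, 39), (8, 6, 10, 25, 24, 9)}
Projecting to F, E (3 duplicate(s) eliminated): {(25, 19), (25, 39), (25, 9)}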